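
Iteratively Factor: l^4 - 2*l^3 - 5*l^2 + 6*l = (l)*(l^3 - 2*l^2 - 5*l + 6) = l*(l + 2)*(l^2 - 4*l + 3) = l*(l - 1)*(l + 2)*(l - 3)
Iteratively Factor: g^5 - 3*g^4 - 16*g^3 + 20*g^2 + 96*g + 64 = (g - 4)*(g^4 + g^3 - 12*g^2 - 28*g - 16) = (g - 4)*(g + 2)*(g^3 - g^2 - 10*g - 8) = (g - 4)*(g + 1)*(g + 2)*(g^2 - 2*g - 8) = (g - 4)^2*(g + 1)*(g + 2)*(g + 2)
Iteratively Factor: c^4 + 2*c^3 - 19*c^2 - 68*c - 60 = (c + 3)*(c^3 - c^2 - 16*c - 20) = (c + 2)*(c + 3)*(c^2 - 3*c - 10) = (c - 5)*(c + 2)*(c + 3)*(c + 2)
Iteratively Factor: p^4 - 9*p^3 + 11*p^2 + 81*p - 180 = (p - 5)*(p^3 - 4*p^2 - 9*p + 36) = (p - 5)*(p - 3)*(p^2 - p - 12) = (p - 5)*(p - 3)*(p + 3)*(p - 4)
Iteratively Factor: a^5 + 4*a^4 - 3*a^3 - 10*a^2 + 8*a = (a + 2)*(a^4 + 2*a^3 - 7*a^2 + 4*a) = (a - 1)*(a + 2)*(a^3 + 3*a^2 - 4*a) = a*(a - 1)*(a + 2)*(a^2 + 3*a - 4) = a*(a - 1)^2*(a + 2)*(a + 4)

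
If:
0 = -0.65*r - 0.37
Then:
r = -0.57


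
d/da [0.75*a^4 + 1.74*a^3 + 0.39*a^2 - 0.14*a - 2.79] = 3.0*a^3 + 5.22*a^2 + 0.78*a - 0.14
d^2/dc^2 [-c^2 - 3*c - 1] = -2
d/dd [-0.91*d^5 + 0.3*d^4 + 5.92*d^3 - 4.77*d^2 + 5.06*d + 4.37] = -4.55*d^4 + 1.2*d^3 + 17.76*d^2 - 9.54*d + 5.06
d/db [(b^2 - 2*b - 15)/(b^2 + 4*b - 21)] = 6*(b^2 - 2*b + 17)/(b^4 + 8*b^3 - 26*b^2 - 168*b + 441)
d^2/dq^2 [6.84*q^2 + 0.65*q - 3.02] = 13.6800000000000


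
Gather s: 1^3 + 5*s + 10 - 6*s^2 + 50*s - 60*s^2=-66*s^2 + 55*s + 11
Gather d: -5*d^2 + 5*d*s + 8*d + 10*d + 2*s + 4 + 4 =-5*d^2 + d*(5*s + 18) + 2*s + 8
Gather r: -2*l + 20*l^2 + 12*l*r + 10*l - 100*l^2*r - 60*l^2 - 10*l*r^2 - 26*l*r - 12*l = -40*l^2 - 10*l*r^2 - 4*l + r*(-100*l^2 - 14*l)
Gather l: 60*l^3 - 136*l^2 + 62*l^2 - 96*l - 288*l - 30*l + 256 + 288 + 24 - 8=60*l^3 - 74*l^2 - 414*l + 560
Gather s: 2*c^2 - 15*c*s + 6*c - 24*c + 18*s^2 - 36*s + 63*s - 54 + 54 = 2*c^2 - 18*c + 18*s^2 + s*(27 - 15*c)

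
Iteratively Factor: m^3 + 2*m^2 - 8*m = (m - 2)*(m^2 + 4*m) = (m - 2)*(m + 4)*(m)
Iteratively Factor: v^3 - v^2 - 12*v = (v - 4)*(v^2 + 3*v) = v*(v - 4)*(v + 3)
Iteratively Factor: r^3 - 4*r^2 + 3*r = (r)*(r^2 - 4*r + 3) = r*(r - 1)*(r - 3)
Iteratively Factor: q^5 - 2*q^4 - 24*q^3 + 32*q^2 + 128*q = (q + 4)*(q^4 - 6*q^3 + 32*q) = (q - 4)*(q + 4)*(q^3 - 2*q^2 - 8*q) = (q - 4)^2*(q + 4)*(q^2 + 2*q) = (q - 4)^2*(q + 2)*(q + 4)*(q)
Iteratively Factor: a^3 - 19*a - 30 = (a - 5)*(a^2 + 5*a + 6) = (a - 5)*(a + 3)*(a + 2)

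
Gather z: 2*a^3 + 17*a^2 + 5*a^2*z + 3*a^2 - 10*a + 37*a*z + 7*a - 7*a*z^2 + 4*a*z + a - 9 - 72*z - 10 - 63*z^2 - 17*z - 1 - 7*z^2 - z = 2*a^3 + 20*a^2 - 2*a + z^2*(-7*a - 70) + z*(5*a^2 + 41*a - 90) - 20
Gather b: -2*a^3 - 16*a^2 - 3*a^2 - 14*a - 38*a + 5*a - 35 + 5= -2*a^3 - 19*a^2 - 47*a - 30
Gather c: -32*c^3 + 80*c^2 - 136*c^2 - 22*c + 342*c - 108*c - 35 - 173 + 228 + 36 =-32*c^3 - 56*c^2 + 212*c + 56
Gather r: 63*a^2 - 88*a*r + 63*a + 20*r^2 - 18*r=63*a^2 + 63*a + 20*r^2 + r*(-88*a - 18)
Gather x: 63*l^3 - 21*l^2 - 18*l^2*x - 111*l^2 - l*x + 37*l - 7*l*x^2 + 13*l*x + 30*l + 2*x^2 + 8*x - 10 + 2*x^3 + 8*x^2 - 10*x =63*l^3 - 132*l^2 + 67*l + 2*x^3 + x^2*(10 - 7*l) + x*(-18*l^2 + 12*l - 2) - 10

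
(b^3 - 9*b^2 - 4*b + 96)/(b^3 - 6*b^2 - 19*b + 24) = (b - 4)/(b - 1)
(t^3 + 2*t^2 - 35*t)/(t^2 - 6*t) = (t^2 + 2*t - 35)/(t - 6)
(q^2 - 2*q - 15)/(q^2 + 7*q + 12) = (q - 5)/(q + 4)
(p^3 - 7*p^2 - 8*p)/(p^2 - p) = (p^2 - 7*p - 8)/(p - 1)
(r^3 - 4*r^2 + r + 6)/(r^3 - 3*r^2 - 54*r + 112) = (r^2 - 2*r - 3)/(r^2 - r - 56)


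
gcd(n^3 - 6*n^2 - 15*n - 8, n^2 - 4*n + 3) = 1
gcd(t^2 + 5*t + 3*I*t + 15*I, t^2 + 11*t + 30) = t + 5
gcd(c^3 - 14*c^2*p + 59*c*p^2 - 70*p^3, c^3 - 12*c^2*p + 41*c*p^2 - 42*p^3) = c^2 - 9*c*p + 14*p^2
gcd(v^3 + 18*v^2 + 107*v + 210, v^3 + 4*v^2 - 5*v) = v + 5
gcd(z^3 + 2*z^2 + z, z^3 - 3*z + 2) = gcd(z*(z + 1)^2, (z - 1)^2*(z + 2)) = 1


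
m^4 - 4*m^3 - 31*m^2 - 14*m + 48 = (m - 8)*(m - 1)*(m + 2)*(m + 3)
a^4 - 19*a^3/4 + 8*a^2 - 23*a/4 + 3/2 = (a - 2)*(a - 1)^2*(a - 3/4)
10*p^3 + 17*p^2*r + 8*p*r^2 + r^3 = (p + r)*(2*p + r)*(5*p + r)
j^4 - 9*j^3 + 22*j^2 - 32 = (j - 4)^2*(j - 2)*(j + 1)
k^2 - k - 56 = (k - 8)*(k + 7)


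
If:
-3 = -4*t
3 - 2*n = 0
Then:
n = 3/2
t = 3/4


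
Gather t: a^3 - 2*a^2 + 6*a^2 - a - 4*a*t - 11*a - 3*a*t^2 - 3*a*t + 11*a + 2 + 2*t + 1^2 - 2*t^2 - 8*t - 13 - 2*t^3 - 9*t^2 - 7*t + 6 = a^3 + 4*a^2 - a - 2*t^3 + t^2*(-3*a - 11) + t*(-7*a - 13) - 4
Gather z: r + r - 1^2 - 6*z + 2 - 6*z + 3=2*r - 12*z + 4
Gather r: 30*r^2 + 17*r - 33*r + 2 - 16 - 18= 30*r^2 - 16*r - 32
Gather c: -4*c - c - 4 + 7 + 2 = 5 - 5*c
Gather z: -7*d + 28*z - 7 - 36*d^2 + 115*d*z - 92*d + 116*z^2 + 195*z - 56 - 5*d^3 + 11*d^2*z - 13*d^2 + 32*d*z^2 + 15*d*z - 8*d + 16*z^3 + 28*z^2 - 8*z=-5*d^3 - 49*d^2 - 107*d + 16*z^3 + z^2*(32*d + 144) + z*(11*d^2 + 130*d + 215) - 63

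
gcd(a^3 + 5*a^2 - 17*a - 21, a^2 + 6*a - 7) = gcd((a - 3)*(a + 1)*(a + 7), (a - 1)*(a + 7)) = a + 7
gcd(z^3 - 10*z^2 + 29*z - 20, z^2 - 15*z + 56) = 1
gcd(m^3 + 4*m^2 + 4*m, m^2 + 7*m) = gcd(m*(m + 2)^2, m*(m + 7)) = m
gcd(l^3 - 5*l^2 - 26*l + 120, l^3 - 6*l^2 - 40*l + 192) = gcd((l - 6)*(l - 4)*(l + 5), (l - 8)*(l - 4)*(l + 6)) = l - 4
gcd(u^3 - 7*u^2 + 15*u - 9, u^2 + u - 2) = u - 1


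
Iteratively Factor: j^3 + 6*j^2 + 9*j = (j)*(j^2 + 6*j + 9) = j*(j + 3)*(j + 3)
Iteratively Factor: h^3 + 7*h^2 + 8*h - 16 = (h + 4)*(h^2 + 3*h - 4) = (h + 4)^2*(h - 1)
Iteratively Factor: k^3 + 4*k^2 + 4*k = (k + 2)*(k^2 + 2*k) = k*(k + 2)*(k + 2)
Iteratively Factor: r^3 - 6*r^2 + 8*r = (r - 4)*(r^2 - 2*r) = (r - 4)*(r - 2)*(r)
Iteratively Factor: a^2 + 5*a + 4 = (a + 4)*(a + 1)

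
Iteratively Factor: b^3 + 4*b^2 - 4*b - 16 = (b - 2)*(b^2 + 6*b + 8) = (b - 2)*(b + 4)*(b + 2)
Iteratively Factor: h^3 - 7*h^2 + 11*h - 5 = (h - 1)*(h^2 - 6*h + 5) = (h - 1)^2*(h - 5)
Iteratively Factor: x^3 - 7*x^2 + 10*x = (x - 2)*(x^2 - 5*x) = (x - 5)*(x - 2)*(x)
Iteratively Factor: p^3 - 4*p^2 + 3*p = (p - 3)*(p^2 - p) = (p - 3)*(p - 1)*(p)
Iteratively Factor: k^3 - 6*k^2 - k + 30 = (k - 5)*(k^2 - k - 6) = (k - 5)*(k - 3)*(k + 2)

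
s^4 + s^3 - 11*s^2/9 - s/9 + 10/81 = (s - 2/3)*(s - 1/3)*(s + 1/3)*(s + 5/3)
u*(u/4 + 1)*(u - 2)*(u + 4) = u^4/4 + 3*u^3/2 - 8*u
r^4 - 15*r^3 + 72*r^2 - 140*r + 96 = (r - 8)*(r - 3)*(r - 2)^2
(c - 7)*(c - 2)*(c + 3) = c^3 - 6*c^2 - 13*c + 42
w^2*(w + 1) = w^3 + w^2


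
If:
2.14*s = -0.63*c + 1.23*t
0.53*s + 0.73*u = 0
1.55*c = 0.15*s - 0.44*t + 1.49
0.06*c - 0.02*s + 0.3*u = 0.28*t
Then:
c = 0.87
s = -0.10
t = 0.27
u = 0.07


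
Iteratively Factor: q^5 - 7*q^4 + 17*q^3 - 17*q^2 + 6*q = (q)*(q^4 - 7*q^3 + 17*q^2 - 17*q + 6) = q*(q - 2)*(q^3 - 5*q^2 + 7*q - 3) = q*(q - 3)*(q - 2)*(q^2 - 2*q + 1) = q*(q - 3)*(q - 2)*(q - 1)*(q - 1)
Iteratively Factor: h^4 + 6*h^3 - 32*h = (h - 2)*(h^3 + 8*h^2 + 16*h) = (h - 2)*(h + 4)*(h^2 + 4*h) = h*(h - 2)*(h + 4)*(h + 4)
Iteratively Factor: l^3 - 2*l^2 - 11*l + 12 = (l - 4)*(l^2 + 2*l - 3) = (l - 4)*(l + 3)*(l - 1)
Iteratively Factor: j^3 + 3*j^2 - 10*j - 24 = (j + 4)*(j^2 - j - 6) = (j - 3)*(j + 4)*(j + 2)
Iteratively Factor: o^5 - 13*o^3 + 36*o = (o)*(o^4 - 13*o^2 + 36) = o*(o + 3)*(o^3 - 3*o^2 - 4*o + 12) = o*(o - 2)*(o + 3)*(o^2 - o - 6) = o*(o - 3)*(o - 2)*(o + 3)*(o + 2)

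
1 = 1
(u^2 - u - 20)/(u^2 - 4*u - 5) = (u + 4)/(u + 1)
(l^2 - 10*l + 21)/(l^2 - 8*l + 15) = (l - 7)/(l - 5)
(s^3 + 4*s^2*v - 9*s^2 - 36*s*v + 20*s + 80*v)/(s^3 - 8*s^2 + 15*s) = (s^2 + 4*s*v - 4*s - 16*v)/(s*(s - 3))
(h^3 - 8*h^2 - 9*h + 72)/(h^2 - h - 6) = (h^2 - 5*h - 24)/(h + 2)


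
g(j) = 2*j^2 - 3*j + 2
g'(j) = 4*j - 3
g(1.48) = 1.94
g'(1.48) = 2.92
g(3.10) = 11.92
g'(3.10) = 9.40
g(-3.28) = 33.36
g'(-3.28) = -16.12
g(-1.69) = 12.78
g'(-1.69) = -9.76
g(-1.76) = 13.48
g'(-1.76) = -10.04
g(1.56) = 2.19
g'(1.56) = 3.24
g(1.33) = 1.55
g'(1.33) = 2.32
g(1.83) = 3.21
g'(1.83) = 4.32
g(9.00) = 137.00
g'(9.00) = 33.00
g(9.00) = 137.00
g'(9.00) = 33.00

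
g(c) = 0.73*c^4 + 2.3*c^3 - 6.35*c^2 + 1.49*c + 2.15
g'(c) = 2.92*c^3 + 6.9*c^2 - 12.7*c + 1.49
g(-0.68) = -2.37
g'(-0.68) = 12.40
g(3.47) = 132.80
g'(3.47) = 162.51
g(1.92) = 7.80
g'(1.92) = 23.21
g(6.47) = 1648.11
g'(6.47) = 999.01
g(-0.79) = -3.84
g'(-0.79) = 14.39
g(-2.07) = -35.14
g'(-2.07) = 31.45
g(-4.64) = -32.87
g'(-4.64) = -82.73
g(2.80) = 51.90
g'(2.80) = 84.13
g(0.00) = 2.15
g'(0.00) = 1.49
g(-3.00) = -62.44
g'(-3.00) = 22.85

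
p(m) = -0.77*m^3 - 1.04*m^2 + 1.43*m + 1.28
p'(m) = -2.31*m^2 - 2.08*m + 1.43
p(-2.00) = 0.42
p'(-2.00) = -3.65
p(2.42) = -12.26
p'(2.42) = -17.13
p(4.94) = -109.86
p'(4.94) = -65.22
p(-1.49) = -0.61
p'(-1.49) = -0.60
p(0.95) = 1.04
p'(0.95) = -2.63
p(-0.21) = 0.94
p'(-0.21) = 1.76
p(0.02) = 1.31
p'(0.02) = 1.39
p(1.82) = -4.20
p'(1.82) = -10.01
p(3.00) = -24.58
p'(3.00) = -25.60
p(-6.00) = 121.58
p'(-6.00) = -69.25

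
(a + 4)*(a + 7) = a^2 + 11*a + 28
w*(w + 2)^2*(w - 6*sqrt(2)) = w^4 - 6*sqrt(2)*w^3 + 4*w^3 - 24*sqrt(2)*w^2 + 4*w^2 - 24*sqrt(2)*w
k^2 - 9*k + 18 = (k - 6)*(k - 3)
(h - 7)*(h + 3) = h^2 - 4*h - 21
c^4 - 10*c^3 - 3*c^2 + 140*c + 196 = (c - 7)^2*(c + 2)^2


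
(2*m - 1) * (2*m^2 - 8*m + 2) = 4*m^3 - 18*m^2 + 12*m - 2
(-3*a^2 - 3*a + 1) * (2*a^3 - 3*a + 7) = -6*a^5 - 6*a^4 + 11*a^3 - 12*a^2 - 24*a + 7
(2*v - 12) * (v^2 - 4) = 2*v^3 - 12*v^2 - 8*v + 48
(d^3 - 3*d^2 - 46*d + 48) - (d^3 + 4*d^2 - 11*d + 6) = -7*d^2 - 35*d + 42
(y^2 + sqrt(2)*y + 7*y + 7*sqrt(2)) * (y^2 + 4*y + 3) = y^4 + sqrt(2)*y^3 + 11*y^3 + 11*sqrt(2)*y^2 + 31*y^2 + 21*y + 31*sqrt(2)*y + 21*sqrt(2)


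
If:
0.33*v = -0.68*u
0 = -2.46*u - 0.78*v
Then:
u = 0.00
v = 0.00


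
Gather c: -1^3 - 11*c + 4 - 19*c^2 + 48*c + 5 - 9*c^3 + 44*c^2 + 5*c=-9*c^3 + 25*c^2 + 42*c + 8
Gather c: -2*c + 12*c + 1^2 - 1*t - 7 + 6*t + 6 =10*c + 5*t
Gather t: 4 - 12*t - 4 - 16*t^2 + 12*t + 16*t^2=0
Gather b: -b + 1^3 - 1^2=-b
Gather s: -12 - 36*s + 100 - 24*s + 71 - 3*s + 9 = 168 - 63*s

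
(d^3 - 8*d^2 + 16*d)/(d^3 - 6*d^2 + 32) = d/(d + 2)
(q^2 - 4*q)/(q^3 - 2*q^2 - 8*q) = 1/(q + 2)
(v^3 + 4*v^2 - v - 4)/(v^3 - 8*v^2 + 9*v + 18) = (v^2 + 3*v - 4)/(v^2 - 9*v + 18)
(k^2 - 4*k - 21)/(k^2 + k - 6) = (k - 7)/(k - 2)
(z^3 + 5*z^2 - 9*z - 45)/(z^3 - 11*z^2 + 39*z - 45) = (z^2 + 8*z + 15)/(z^2 - 8*z + 15)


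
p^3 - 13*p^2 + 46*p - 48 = (p - 8)*(p - 3)*(p - 2)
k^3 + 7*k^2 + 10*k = k*(k + 2)*(k + 5)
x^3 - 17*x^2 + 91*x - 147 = (x - 7)^2*(x - 3)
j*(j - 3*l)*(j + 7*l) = j^3 + 4*j^2*l - 21*j*l^2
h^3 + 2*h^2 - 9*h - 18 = (h - 3)*(h + 2)*(h + 3)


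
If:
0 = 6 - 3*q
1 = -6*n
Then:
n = -1/6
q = 2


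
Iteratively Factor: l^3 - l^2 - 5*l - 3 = (l + 1)*(l^2 - 2*l - 3) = (l + 1)^2*(l - 3)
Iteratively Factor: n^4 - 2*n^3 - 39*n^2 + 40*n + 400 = (n - 5)*(n^3 + 3*n^2 - 24*n - 80) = (n - 5)*(n + 4)*(n^2 - n - 20) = (n - 5)^2*(n + 4)*(n + 4)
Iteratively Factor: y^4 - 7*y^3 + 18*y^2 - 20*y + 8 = (y - 2)*(y^3 - 5*y^2 + 8*y - 4) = (y - 2)*(y - 1)*(y^2 - 4*y + 4) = (y - 2)^2*(y - 1)*(y - 2)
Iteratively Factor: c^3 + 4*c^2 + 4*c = (c + 2)*(c^2 + 2*c) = (c + 2)^2*(c)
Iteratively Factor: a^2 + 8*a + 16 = (a + 4)*(a + 4)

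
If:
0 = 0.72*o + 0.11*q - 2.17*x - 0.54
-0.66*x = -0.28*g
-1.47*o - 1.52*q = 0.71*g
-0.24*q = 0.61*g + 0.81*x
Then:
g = 0.43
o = 1.56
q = -1.71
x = 0.18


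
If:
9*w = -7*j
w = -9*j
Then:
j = 0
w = 0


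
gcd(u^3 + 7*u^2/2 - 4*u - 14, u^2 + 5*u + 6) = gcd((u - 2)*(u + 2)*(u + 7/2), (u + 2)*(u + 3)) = u + 2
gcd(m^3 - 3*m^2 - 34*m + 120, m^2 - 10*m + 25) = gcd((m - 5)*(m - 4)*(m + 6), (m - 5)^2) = m - 5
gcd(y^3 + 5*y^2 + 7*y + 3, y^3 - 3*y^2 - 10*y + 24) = y + 3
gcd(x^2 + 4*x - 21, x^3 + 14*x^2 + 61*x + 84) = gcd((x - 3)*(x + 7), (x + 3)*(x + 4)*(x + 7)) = x + 7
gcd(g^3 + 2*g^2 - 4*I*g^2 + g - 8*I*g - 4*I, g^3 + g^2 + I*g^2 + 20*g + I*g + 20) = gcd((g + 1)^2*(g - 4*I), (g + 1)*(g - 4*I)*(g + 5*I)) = g^2 + g*(1 - 4*I) - 4*I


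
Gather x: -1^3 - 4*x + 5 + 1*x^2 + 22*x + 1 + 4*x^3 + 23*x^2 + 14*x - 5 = 4*x^3 + 24*x^2 + 32*x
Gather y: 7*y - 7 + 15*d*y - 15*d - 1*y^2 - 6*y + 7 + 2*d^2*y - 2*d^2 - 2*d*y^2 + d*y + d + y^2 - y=-2*d^2 - 2*d*y^2 - 14*d + y*(2*d^2 + 16*d)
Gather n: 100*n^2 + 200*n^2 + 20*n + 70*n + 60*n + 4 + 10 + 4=300*n^2 + 150*n + 18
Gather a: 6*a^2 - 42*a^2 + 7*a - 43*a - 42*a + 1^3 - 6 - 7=-36*a^2 - 78*a - 12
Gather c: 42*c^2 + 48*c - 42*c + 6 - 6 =42*c^2 + 6*c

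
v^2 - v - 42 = (v - 7)*(v + 6)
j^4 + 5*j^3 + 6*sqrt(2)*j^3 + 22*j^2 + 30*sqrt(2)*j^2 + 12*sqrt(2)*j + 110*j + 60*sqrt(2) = (j + 5)*(j + sqrt(2))*(j + 2*sqrt(2))*(j + 3*sqrt(2))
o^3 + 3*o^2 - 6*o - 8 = (o - 2)*(o + 1)*(o + 4)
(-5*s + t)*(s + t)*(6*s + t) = -30*s^3 - 29*s^2*t + 2*s*t^2 + t^3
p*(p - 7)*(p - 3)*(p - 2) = p^4 - 12*p^3 + 41*p^2 - 42*p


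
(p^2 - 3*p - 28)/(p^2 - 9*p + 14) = (p + 4)/(p - 2)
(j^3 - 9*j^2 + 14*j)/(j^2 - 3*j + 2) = j*(j - 7)/(j - 1)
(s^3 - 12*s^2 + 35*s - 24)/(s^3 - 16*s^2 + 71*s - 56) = (s - 3)/(s - 7)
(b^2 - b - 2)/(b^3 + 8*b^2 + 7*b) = (b - 2)/(b*(b + 7))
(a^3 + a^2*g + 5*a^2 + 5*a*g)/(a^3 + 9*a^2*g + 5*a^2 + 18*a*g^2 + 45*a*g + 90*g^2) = a*(a + g)/(a^2 + 9*a*g + 18*g^2)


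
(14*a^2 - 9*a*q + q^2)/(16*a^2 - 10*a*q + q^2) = (-7*a + q)/(-8*a + q)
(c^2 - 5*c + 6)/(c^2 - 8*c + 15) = (c - 2)/(c - 5)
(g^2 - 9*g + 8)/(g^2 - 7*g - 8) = (g - 1)/(g + 1)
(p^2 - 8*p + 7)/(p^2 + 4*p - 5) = (p - 7)/(p + 5)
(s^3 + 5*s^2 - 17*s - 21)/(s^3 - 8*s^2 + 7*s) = (s^3 + 5*s^2 - 17*s - 21)/(s*(s^2 - 8*s + 7))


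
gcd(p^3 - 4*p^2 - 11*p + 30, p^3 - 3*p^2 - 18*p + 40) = p^2 - 7*p + 10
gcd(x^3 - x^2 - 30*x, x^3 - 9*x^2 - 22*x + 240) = x^2 - x - 30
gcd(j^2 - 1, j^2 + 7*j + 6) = j + 1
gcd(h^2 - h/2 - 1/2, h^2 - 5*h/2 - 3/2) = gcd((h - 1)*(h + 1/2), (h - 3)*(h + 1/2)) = h + 1/2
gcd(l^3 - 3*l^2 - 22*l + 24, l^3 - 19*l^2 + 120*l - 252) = l - 6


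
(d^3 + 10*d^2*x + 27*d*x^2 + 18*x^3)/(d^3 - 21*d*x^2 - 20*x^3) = (-d^2 - 9*d*x - 18*x^2)/(-d^2 + d*x + 20*x^2)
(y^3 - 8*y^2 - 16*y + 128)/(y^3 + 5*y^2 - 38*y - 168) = (y^2 - 12*y + 32)/(y^2 + y - 42)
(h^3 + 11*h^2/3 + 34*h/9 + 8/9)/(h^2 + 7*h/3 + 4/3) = (3*h^2 + 7*h + 2)/(3*(h + 1))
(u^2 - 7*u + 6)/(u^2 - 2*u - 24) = (u - 1)/(u + 4)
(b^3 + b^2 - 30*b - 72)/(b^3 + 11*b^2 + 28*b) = (b^2 - 3*b - 18)/(b*(b + 7))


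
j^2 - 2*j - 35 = (j - 7)*(j + 5)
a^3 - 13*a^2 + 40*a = a*(a - 8)*(a - 5)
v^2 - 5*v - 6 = (v - 6)*(v + 1)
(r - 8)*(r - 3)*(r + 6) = r^3 - 5*r^2 - 42*r + 144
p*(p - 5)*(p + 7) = p^3 + 2*p^2 - 35*p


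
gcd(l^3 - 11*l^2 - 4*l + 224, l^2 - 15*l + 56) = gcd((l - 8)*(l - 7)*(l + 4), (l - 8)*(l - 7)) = l^2 - 15*l + 56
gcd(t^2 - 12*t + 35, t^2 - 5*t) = t - 5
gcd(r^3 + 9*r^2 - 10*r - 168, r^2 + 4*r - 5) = 1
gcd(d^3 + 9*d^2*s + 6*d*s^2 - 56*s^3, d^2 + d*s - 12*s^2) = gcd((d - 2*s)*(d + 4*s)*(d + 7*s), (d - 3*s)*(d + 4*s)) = d + 4*s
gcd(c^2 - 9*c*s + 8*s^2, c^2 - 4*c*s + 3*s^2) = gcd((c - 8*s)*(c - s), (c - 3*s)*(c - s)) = -c + s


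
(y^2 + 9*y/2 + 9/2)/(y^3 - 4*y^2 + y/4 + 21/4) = 2*(2*y^2 + 9*y + 9)/(4*y^3 - 16*y^2 + y + 21)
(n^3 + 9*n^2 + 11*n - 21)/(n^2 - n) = n + 10 + 21/n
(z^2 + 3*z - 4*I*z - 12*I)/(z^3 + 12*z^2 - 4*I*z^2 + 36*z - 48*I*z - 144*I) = (z + 3)/(z^2 + 12*z + 36)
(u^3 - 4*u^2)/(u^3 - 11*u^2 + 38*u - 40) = u^2/(u^2 - 7*u + 10)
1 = 1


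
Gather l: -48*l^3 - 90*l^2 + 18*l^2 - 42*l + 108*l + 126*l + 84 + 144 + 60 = -48*l^3 - 72*l^2 + 192*l + 288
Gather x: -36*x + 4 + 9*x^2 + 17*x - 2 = 9*x^2 - 19*x + 2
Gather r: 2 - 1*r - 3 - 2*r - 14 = -3*r - 15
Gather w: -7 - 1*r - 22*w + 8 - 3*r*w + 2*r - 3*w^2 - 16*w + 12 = r - 3*w^2 + w*(-3*r - 38) + 13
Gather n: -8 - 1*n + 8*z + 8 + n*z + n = n*z + 8*z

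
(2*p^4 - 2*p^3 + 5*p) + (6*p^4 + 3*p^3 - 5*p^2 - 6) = 8*p^4 + p^3 - 5*p^2 + 5*p - 6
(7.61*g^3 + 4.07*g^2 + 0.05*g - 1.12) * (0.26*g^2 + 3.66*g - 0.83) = 1.9786*g^5 + 28.9108*g^4 + 8.5929*g^3 - 3.4863*g^2 - 4.1407*g + 0.9296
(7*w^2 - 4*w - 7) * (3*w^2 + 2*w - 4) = 21*w^4 + 2*w^3 - 57*w^2 + 2*w + 28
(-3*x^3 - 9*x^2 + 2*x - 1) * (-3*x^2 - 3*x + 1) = 9*x^5 + 36*x^4 + 18*x^3 - 12*x^2 + 5*x - 1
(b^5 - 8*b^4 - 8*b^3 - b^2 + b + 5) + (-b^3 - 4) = b^5 - 8*b^4 - 9*b^3 - b^2 + b + 1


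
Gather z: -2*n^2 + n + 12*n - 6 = -2*n^2 + 13*n - 6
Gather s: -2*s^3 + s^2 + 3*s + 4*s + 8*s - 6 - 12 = -2*s^3 + s^2 + 15*s - 18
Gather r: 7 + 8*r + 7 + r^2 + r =r^2 + 9*r + 14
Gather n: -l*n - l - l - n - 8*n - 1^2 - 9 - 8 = -2*l + n*(-l - 9) - 18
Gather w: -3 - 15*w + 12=9 - 15*w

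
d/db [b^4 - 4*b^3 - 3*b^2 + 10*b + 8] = 4*b^3 - 12*b^2 - 6*b + 10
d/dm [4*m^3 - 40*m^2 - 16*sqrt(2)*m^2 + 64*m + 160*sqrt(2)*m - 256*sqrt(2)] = 12*m^2 - 80*m - 32*sqrt(2)*m + 64 + 160*sqrt(2)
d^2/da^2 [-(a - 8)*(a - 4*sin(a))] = 2*(16 - 2*a)*sin(a) + 8*cos(a) - 2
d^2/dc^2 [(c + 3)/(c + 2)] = 2/(c + 2)^3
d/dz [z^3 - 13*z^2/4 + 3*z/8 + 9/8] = 3*z^2 - 13*z/2 + 3/8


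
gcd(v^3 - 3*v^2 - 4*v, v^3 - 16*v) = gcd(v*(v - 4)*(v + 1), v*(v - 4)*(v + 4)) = v^2 - 4*v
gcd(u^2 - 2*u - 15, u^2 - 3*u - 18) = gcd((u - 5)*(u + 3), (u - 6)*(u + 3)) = u + 3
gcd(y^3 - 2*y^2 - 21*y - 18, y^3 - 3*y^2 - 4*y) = y + 1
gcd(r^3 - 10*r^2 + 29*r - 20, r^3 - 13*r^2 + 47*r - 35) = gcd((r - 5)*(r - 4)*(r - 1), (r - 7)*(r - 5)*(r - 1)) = r^2 - 6*r + 5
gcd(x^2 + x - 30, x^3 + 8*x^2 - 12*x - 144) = x + 6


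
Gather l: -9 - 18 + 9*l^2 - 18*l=9*l^2 - 18*l - 27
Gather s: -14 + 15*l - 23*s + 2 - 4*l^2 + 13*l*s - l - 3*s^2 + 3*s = -4*l^2 + 14*l - 3*s^2 + s*(13*l - 20) - 12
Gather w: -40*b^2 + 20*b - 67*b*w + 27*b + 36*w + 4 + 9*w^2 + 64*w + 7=-40*b^2 + 47*b + 9*w^2 + w*(100 - 67*b) + 11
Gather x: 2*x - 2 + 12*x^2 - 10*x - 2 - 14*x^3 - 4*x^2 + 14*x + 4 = -14*x^3 + 8*x^2 + 6*x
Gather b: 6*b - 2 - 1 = 6*b - 3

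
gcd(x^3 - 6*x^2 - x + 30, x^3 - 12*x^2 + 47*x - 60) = x^2 - 8*x + 15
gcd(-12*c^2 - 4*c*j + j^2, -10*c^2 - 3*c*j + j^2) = 2*c + j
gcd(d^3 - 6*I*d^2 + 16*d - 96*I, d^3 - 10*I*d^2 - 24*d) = d^2 - 10*I*d - 24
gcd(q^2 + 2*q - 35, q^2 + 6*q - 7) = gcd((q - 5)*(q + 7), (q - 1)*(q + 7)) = q + 7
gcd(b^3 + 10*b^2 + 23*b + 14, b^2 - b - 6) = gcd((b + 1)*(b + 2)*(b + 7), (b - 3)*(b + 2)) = b + 2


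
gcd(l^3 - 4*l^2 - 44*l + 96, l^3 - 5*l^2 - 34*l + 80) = l^2 - 10*l + 16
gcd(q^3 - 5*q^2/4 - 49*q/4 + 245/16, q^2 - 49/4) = q^2 - 49/4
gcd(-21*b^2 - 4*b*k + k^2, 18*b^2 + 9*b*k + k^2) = 3*b + k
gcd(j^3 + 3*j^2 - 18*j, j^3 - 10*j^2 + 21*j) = j^2 - 3*j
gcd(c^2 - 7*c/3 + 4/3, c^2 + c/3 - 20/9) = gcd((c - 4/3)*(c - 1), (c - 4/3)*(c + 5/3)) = c - 4/3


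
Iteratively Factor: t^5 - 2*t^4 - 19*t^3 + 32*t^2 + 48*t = (t + 4)*(t^4 - 6*t^3 + 5*t^2 + 12*t) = (t - 3)*(t + 4)*(t^3 - 3*t^2 - 4*t) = t*(t - 3)*(t + 4)*(t^2 - 3*t - 4) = t*(t - 3)*(t + 1)*(t + 4)*(t - 4)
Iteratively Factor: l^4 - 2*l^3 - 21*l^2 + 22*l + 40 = (l - 2)*(l^3 - 21*l - 20) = (l - 2)*(l + 4)*(l^2 - 4*l - 5) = (l - 5)*(l - 2)*(l + 4)*(l + 1)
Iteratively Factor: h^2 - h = (h - 1)*(h)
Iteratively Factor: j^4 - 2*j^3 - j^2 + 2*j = (j - 2)*(j^3 - j) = (j - 2)*(j + 1)*(j^2 - j) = j*(j - 2)*(j + 1)*(j - 1)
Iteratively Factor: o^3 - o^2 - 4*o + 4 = (o + 2)*(o^2 - 3*o + 2) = (o - 2)*(o + 2)*(o - 1)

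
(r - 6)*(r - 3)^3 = r^4 - 15*r^3 + 81*r^2 - 189*r + 162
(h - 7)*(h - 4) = h^2 - 11*h + 28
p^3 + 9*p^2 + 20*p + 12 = (p + 1)*(p + 2)*(p + 6)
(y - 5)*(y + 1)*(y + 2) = y^3 - 2*y^2 - 13*y - 10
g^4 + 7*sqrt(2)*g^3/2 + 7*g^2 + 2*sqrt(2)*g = g*(g + sqrt(2)/2)*(g + sqrt(2))*(g + 2*sqrt(2))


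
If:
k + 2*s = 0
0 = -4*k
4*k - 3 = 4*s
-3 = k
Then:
No Solution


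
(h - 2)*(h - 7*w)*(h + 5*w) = h^3 - 2*h^2*w - 2*h^2 - 35*h*w^2 + 4*h*w + 70*w^2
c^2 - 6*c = c*(c - 6)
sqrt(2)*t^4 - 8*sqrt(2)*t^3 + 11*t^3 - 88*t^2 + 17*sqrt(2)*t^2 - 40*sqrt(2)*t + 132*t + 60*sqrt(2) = (t - 6)*(t - 2)*(t + 5*sqrt(2))*(sqrt(2)*t + 1)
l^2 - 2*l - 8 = (l - 4)*(l + 2)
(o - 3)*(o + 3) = o^2 - 9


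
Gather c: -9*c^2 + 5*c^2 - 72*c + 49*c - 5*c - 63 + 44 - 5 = -4*c^2 - 28*c - 24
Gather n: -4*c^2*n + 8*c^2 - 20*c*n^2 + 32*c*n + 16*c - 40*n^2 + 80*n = 8*c^2 + 16*c + n^2*(-20*c - 40) + n*(-4*c^2 + 32*c + 80)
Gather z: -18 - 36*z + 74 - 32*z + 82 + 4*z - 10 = 128 - 64*z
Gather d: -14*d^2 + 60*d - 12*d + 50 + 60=-14*d^2 + 48*d + 110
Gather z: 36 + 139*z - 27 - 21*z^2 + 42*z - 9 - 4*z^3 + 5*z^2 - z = -4*z^3 - 16*z^2 + 180*z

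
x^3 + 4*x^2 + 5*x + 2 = (x + 1)^2*(x + 2)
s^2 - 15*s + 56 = (s - 8)*(s - 7)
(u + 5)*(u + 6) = u^2 + 11*u + 30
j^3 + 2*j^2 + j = j*(j + 1)^2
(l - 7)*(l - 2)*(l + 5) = l^3 - 4*l^2 - 31*l + 70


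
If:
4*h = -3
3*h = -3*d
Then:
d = 3/4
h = -3/4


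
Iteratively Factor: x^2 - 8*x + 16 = (x - 4)*(x - 4)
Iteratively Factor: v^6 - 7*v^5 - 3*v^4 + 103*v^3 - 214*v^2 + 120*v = (v - 3)*(v^5 - 4*v^4 - 15*v^3 + 58*v^2 - 40*v) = (v - 5)*(v - 3)*(v^4 + v^3 - 10*v^2 + 8*v) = v*(v - 5)*(v - 3)*(v^3 + v^2 - 10*v + 8) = v*(v - 5)*(v - 3)*(v - 1)*(v^2 + 2*v - 8) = v*(v - 5)*(v - 3)*(v - 2)*(v - 1)*(v + 4)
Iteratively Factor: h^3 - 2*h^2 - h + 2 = (h - 2)*(h^2 - 1) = (h - 2)*(h + 1)*(h - 1)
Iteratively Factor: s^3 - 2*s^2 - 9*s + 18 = (s - 3)*(s^2 + s - 6) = (s - 3)*(s - 2)*(s + 3)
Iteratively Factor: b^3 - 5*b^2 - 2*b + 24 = (b - 4)*(b^2 - b - 6) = (b - 4)*(b - 3)*(b + 2)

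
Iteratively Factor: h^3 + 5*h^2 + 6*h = (h)*(h^2 + 5*h + 6) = h*(h + 3)*(h + 2)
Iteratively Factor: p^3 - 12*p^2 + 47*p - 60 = (p - 3)*(p^2 - 9*p + 20) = (p - 4)*(p - 3)*(p - 5)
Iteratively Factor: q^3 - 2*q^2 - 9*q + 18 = (q + 3)*(q^2 - 5*q + 6) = (q - 3)*(q + 3)*(q - 2)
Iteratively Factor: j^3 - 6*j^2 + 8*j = (j)*(j^2 - 6*j + 8) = j*(j - 4)*(j - 2)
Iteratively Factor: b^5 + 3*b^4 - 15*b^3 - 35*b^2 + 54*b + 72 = (b + 3)*(b^4 - 15*b^2 + 10*b + 24) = (b + 3)*(b + 4)*(b^3 - 4*b^2 + b + 6) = (b + 1)*(b + 3)*(b + 4)*(b^2 - 5*b + 6) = (b - 2)*(b + 1)*(b + 3)*(b + 4)*(b - 3)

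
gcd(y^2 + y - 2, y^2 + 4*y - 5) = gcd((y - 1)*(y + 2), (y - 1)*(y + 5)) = y - 1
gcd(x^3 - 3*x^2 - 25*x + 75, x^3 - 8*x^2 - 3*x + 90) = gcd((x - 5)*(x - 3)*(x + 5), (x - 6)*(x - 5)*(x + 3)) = x - 5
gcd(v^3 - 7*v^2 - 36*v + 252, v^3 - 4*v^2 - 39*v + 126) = v^2 - v - 42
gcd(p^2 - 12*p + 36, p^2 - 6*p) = p - 6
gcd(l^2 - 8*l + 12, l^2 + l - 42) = l - 6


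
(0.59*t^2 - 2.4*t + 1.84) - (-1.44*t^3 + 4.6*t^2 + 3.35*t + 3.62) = 1.44*t^3 - 4.01*t^2 - 5.75*t - 1.78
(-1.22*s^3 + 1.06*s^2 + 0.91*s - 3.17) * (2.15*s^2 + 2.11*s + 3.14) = -2.623*s^5 - 0.2952*s^4 + 0.3623*s^3 - 1.567*s^2 - 3.8313*s - 9.9538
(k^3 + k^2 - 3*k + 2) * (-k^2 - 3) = -k^5 - k^4 - 5*k^2 + 9*k - 6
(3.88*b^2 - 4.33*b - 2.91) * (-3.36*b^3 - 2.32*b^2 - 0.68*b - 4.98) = -13.0368*b^5 + 5.5472*b^4 + 17.1848*b^3 - 9.6268*b^2 + 23.5422*b + 14.4918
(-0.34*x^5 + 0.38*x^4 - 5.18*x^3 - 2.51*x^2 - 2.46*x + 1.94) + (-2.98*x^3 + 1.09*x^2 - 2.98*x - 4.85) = -0.34*x^5 + 0.38*x^4 - 8.16*x^3 - 1.42*x^2 - 5.44*x - 2.91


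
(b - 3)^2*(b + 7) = b^3 + b^2 - 33*b + 63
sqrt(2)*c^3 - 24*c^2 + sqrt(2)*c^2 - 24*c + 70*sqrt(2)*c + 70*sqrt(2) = (c - 7*sqrt(2))*(c - 5*sqrt(2))*(sqrt(2)*c + sqrt(2))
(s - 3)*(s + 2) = s^2 - s - 6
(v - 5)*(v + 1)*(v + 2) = v^3 - 2*v^2 - 13*v - 10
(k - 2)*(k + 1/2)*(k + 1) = k^3 - k^2/2 - 5*k/2 - 1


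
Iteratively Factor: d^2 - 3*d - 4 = (d + 1)*(d - 4)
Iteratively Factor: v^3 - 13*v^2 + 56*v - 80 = (v - 4)*(v^2 - 9*v + 20) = (v - 4)^2*(v - 5)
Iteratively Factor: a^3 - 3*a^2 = (a)*(a^2 - 3*a) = a^2*(a - 3)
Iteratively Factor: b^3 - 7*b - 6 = (b + 1)*(b^2 - b - 6) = (b - 3)*(b + 1)*(b + 2)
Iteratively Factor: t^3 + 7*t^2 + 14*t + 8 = (t + 4)*(t^2 + 3*t + 2) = (t + 2)*(t + 4)*(t + 1)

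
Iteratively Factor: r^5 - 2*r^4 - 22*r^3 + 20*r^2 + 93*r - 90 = (r - 1)*(r^4 - r^3 - 23*r^2 - 3*r + 90) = (r - 5)*(r - 1)*(r^3 + 4*r^2 - 3*r - 18) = (r - 5)*(r - 1)*(r + 3)*(r^2 + r - 6) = (r - 5)*(r - 1)*(r + 3)^2*(r - 2)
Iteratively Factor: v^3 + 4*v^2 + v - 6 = (v - 1)*(v^2 + 5*v + 6) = (v - 1)*(v + 2)*(v + 3)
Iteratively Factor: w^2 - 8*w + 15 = (w - 3)*(w - 5)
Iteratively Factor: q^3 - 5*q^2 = (q - 5)*(q^2) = q*(q - 5)*(q)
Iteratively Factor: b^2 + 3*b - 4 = (b + 4)*(b - 1)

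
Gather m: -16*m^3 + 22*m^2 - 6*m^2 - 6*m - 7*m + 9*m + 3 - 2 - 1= -16*m^3 + 16*m^2 - 4*m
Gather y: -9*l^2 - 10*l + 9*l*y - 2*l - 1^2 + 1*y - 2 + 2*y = -9*l^2 - 12*l + y*(9*l + 3) - 3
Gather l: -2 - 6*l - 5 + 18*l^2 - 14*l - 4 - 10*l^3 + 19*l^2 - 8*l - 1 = -10*l^3 + 37*l^2 - 28*l - 12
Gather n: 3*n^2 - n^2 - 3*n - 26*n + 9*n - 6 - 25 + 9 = 2*n^2 - 20*n - 22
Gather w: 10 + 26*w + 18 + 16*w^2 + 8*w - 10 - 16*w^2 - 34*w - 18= 0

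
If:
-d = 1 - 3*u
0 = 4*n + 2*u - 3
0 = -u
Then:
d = -1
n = 3/4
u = 0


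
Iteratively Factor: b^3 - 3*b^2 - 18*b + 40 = (b + 4)*(b^2 - 7*b + 10) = (b - 5)*(b + 4)*(b - 2)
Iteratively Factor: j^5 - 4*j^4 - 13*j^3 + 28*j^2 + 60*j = (j - 5)*(j^4 + j^3 - 8*j^2 - 12*j) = (j - 5)*(j + 2)*(j^3 - j^2 - 6*j) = (j - 5)*(j - 3)*(j + 2)*(j^2 + 2*j) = (j - 5)*(j - 3)*(j + 2)^2*(j)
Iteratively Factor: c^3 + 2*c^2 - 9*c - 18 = (c + 3)*(c^2 - c - 6) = (c - 3)*(c + 3)*(c + 2)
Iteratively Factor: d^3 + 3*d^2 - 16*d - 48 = (d - 4)*(d^2 + 7*d + 12) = (d - 4)*(d + 4)*(d + 3)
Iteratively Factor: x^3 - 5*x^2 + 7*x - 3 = (x - 3)*(x^2 - 2*x + 1) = (x - 3)*(x - 1)*(x - 1)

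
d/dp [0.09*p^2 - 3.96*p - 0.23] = 0.18*p - 3.96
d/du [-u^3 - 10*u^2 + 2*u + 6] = -3*u^2 - 20*u + 2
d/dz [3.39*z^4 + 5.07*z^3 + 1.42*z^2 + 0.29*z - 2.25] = 13.56*z^3 + 15.21*z^2 + 2.84*z + 0.29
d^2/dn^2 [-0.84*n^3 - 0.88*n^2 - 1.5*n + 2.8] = -5.04*n - 1.76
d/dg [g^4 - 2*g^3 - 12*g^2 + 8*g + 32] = 4*g^3 - 6*g^2 - 24*g + 8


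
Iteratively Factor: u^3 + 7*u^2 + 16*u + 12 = (u + 2)*(u^2 + 5*u + 6) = (u + 2)^2*(u + 3)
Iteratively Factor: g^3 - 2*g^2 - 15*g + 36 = (g - 3)*(g^2 + g - 12) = (g - 3)^2*(g + 4)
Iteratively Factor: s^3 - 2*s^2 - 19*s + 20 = (s - 1)*(s^2 - s - 20) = (s - 5)*(s - 1)*(s + 4)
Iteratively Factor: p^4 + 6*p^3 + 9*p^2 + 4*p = (p + 4)*(p^3 + 2*p^2 + p) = (p + 1)*(p + 4)*(p^2 + p) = p*(p + 1)*(p + 4)*(p + 1)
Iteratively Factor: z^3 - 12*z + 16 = (z + 4)*(z^2 - 4*z + 4) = (z - 2)*(z + 4)*(z - 2)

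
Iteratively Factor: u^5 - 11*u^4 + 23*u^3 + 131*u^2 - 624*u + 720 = (u + 4)*(u^4 - 15*u^3 + 83*u^2 - 201*u + 180) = (u - 5)*(u + 4)*(u^3 - 10*u^2 + 33*u - 36) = (u - 5)*(u - 3)*(u + 4)*(u^2 - 7*u + 12) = (u - 5)*(u - 3)^2*(u + 4)*(u - 4)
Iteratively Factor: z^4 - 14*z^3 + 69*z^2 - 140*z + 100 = (z - 2)*(z^3 - 12*z^2 + 45*z - 50) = (z - 5)*(z - 2)*(z^2 - 7*z + 10) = (z - 5)*(z - 2)^2*(z - 5)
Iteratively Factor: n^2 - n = (n - 1)*(n)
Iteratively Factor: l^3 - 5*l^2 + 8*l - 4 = (l - 2)*(l^2 - 3*l + 2) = (l - 2)^2*(l - 1)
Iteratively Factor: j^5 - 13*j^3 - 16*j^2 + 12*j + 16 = (j - 1)*(j^4 + j^3 - 12*j^2 - 28*j - 16) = (j - 4)*(j - 1)*(j^3 + 5*j^2 + 8*j + 4) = (j - 4)*(j - 1)*(j + 2)*(j^2 + 3*j + 2) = (j - 4)*(j - 1)*(j + 1)*(j + 2)*(j + 2)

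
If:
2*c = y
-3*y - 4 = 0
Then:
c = -2/3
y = -4/3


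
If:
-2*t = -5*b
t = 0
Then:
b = 0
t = 0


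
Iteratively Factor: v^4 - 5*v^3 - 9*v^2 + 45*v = (v + 3)*(v^3 - 8*v^2 + 15*v) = (v - 5)*(v + 3)*(v^2 - 3*v) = v*(v - 5)*(v + 3)*(v - 3)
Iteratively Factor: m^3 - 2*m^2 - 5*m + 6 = (m + 2)*(m^2 - 4*m + 3) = (m - 3)*(m + 2)*(m - 1)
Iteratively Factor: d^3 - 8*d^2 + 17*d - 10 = (d - 2)*(d^2 - 6*d + 5) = (d - 5)*(d - 2)*(d - 1)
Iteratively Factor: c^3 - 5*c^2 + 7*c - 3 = (c - 1)*(c^2 - 4*c + 3) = (c - 3)*(c - 1)*(c - 1)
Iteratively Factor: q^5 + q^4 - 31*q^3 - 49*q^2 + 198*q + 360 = (q - 3)*(q^4 + 4*q^3 - 19*q^2 - 106*q - 120) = (q - 3)*(q + 3)*(q^3 + q^2 - 22*q - 40) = (q - 3)*(q + 3)*(q + 4)*(q^2 - 3*q - 10) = (q - 3)*(q + 2)*(q + 3)*(q + 4)*(q - 5)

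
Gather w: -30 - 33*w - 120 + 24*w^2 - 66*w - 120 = 24*w^2 - 99*w - 270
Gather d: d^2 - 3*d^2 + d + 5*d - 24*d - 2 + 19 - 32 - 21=-2*d^2 - 18*d - 36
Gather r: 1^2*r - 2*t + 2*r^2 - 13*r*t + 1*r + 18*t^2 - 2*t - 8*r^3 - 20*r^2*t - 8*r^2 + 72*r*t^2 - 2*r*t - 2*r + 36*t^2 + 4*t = -8*r^3 + r^2*(-20*t - 6) + r*(72*t^2 - 15*t) + 54*t^2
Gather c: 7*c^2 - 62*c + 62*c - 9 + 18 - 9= 7*c^2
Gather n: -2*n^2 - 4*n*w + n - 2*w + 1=-2*n^2 + n*(1 - 4*w) - 2*w + 1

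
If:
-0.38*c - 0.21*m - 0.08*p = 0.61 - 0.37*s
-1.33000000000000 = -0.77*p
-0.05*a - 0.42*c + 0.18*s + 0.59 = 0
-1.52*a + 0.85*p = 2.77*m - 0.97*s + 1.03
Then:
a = 8.19585184117521 - 0.832570944968772*s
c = 0.527687017258187*s + 0.429065257002952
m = 0.807042540199471*s - 4.33917436115686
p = 1.73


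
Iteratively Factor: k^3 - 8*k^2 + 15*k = (k - 5)*(k^2 - 3*k) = k*(k - 5)*(k - 3)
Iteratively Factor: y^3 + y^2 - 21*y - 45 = (y - 5)*(y^2 + 6*y + 9) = (y - 5)*(y + 3)*(y + 3)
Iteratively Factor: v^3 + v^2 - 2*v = (v - 1)*(v^2 + 2*v) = (v - 1)*(v + 2)*(v)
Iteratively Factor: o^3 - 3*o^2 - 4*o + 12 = (o - 3)*(o^2 - 4) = (o - 3)*(o + 2)*(o - 2)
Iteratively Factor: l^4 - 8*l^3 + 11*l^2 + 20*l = (l)*(l^3 - 8*l^2 + 11*l + 20) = l*(l + 1)*(l^2 - 9*l + 20) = l*(l - 5)*(l + 1)*(l - 4)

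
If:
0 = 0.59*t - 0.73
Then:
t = 1.24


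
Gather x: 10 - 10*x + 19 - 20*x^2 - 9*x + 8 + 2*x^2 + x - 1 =-18*x^2 - 18*x + 36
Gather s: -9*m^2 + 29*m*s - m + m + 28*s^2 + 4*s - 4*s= -9*m^2 + 29*m*s + 28*s^2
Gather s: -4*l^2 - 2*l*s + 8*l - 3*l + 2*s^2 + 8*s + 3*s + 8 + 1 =-4*l^2 + 5*l + 2*s^2 + s*(11 - 2*l) + 9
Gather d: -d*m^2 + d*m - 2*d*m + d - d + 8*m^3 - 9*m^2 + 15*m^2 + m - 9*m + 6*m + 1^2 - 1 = d*(-m^2 - m) + 8*m^3 + 6*m^2 - 2*m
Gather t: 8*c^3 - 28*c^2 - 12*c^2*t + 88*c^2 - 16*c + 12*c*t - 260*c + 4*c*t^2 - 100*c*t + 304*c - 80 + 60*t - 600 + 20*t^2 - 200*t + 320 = 8*c^3 + 60*c^2 + 28*c + t^2*(4*c + 20) + t*(-12*c^2 - 88*c - 140) - 360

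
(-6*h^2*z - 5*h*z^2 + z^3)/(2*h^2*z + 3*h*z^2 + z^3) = (-6*h + z)/(2*h + z)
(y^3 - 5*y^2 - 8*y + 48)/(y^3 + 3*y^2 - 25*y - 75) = (y^2 - 8*y + 16)/(y^2 - 25)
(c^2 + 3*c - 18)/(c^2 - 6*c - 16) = (-c^2 - 3*c + 18)/(-c^2 + 6*c + 16)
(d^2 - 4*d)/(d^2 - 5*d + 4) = d/(d - 1)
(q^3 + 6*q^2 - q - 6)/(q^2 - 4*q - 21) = (-q^3 - 6*q^2 + q + 6)/(-q^2 + 4*q + 21)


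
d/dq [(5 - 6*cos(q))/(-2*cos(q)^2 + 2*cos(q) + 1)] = 4*(3*cos(q)^2 - 5*cos(q) + 4)*sin(q)/(2*cos(q) - cos(2*q))^2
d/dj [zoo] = 0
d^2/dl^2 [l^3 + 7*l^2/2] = 6*l + 7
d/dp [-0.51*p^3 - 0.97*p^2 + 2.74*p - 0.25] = -1.53*p^2 - 1.94*p + 2.74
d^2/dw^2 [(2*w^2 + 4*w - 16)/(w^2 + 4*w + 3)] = 4*(-2*w^3 - 33*w^2 - 114*w - 119)/(w^6 + 12*w^5 + 57*w^4 + 136*w^3 + 171*w^2 + 108*w + 27)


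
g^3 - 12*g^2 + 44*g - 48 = (g - 6)*(g - 4)*(g - 2)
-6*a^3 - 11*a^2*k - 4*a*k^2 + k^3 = (-6*a + k)*(a + k)^2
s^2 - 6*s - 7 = (s - 7)*(s + 1)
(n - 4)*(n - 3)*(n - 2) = n^3 - 9*n^2 + 26*n - 24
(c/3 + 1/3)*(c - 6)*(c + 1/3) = c^3/3 - 14*c^2/9 - 23*c/9 - 2/3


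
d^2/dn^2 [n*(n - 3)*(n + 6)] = 6*n + 6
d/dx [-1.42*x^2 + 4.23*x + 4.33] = 4.23 - 2.84*x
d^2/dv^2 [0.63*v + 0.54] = 0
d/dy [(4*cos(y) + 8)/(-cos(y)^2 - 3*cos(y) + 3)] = 4*(sin(y)^2 - 4*cos(y) - 10)*sin(y)/(cos(y)^2 + 3*cos(y) - 3)^2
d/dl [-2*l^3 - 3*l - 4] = -6*l^2 - 3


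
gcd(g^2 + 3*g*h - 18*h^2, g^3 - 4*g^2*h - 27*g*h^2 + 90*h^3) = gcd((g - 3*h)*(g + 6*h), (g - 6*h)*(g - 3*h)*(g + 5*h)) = g - 3*h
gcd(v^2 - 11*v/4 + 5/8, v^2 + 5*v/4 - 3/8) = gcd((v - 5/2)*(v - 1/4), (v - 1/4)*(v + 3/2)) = v - 1/4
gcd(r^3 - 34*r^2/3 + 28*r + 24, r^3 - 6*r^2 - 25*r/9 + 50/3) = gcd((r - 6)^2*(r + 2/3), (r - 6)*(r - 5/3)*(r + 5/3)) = r - 6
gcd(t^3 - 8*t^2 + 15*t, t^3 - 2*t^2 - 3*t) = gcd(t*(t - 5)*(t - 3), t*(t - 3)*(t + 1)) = t^2 - 3*t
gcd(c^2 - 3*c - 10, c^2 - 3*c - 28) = 1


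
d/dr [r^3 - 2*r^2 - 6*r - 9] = 3*r^2 - 4*r - 6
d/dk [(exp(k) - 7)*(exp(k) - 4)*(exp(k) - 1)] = 3*(exp(2*k) - 8*exp(k) + 13)*exp(k)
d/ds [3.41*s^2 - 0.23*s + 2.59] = 6.82*s - 0.23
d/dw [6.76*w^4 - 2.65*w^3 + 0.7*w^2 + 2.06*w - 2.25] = 27.04*w^3 - 7.95*w^2 + 1.4*w + 2.06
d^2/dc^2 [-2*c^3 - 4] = -12*c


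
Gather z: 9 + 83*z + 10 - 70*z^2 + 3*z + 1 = -70*z^2 + 86*z + 20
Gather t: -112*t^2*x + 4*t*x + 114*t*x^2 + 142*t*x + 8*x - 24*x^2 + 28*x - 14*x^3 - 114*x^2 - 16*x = -112*t^2*x + t*(114*x^2 + 146*x) - 14*x^3 - 138*x^2 + 20*x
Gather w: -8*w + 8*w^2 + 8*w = 8*w^2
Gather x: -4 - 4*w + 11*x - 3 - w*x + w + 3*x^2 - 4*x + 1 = -3*w + 3*x^2 + x*(7 - w) - 6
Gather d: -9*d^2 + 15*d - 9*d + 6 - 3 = -9*d^2 + 6*d + 3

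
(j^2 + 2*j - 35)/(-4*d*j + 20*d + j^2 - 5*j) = (-j - 7)/(4*d - j)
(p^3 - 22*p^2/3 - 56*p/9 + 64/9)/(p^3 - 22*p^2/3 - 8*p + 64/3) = (9*p^2 + 6*p - 8)/(3*(3*p^2 + 2*p - 8))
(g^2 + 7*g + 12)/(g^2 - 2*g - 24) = (g + 3)/(g - 6)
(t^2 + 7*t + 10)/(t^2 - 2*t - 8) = (t + 5)/(t - 4)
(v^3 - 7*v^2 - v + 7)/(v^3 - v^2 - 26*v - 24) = (v^2 - 8*v + 7)/(v^2 - 2*v - 24)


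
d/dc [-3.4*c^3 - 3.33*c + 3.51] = -10.2*c^2 - 3.33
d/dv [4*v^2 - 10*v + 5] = 8*v - 10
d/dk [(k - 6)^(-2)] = -2/(k - 6)^3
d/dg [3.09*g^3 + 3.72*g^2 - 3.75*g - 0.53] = 9.27*g^2 + 7.44*g - 3.75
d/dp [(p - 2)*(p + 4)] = 2*p + 2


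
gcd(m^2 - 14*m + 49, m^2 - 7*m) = m - 7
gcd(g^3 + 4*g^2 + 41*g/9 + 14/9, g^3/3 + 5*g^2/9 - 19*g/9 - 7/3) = g + 1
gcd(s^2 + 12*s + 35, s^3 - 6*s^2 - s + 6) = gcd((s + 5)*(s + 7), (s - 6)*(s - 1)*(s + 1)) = 1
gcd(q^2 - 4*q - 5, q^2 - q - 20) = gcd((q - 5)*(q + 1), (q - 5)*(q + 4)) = q - 5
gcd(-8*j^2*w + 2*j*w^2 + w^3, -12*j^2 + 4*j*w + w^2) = -2*j + w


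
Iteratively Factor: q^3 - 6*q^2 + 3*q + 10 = (q - 5)*(q^2 - q - 2) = (q - 5)*(q - 2)*(q + 1)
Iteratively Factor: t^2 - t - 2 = (t - 2)*(t + 1)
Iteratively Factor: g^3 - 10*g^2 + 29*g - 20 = (g - 5)*(g^2 - 5*g + 4) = (g - 5)*(g - 4)*(g - 1)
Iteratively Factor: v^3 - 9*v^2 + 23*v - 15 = (v - 1)*(v^2 - 8*v + 15) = (v - 3)*(v - 1)*(v - 5)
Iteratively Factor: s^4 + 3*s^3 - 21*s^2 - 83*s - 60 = (s - 5)*(s^3 + 8*s^2 + 19*s + 12) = (s - 5)*(s + 4)*(s^2 + 4*s + 3) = (s - 5)*(s + 1)*(s + 4)*(s + 3)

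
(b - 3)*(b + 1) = b^2 - 2*b - 3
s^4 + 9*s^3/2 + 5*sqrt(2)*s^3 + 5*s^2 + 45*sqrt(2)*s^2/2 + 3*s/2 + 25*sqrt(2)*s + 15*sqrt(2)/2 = (s + 1/2)*(s + 1)*(s + 3)*(s + 5*sqrt(2))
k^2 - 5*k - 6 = (k - 6)*(k + 1)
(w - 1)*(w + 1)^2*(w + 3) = w^4 + 4*w^3 + 2*w^2 - 4*w - 3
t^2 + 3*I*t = t*(t + 3*I)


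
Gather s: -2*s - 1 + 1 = -2*s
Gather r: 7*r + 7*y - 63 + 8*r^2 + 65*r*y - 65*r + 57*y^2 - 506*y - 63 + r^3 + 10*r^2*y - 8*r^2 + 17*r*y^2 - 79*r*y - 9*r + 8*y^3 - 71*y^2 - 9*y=r^3 + 10*r^2*y + r*(17*y^2 - 14*y - 67) + 8*y^3 - 14*y^2 - 508*y - 126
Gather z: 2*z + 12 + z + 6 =3*z + 18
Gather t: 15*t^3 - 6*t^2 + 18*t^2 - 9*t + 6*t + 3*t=15*t^3 + 12*t^2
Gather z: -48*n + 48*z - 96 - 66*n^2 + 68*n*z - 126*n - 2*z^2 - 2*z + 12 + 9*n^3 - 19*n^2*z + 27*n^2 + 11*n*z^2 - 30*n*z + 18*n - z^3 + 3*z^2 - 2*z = 9*n^3 - 39*n^2 - 156*n - z^3 + z^2*(11*n + 1) + z*(-19*n^2 + 38*n + 44) - 84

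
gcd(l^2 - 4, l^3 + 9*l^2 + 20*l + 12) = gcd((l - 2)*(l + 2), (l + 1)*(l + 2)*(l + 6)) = l + 2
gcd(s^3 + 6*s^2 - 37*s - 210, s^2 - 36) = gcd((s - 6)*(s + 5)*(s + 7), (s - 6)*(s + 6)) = s - 6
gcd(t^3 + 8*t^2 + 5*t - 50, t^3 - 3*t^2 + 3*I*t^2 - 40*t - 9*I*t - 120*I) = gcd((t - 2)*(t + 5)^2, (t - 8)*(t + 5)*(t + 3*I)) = t + 5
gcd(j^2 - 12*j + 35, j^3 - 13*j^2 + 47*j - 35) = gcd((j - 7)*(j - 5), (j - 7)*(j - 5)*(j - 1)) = j^2 - 12*j + 35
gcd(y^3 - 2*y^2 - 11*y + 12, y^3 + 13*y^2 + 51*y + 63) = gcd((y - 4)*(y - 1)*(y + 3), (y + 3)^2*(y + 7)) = y + 3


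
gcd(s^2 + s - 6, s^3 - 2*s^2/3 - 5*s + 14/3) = s - 2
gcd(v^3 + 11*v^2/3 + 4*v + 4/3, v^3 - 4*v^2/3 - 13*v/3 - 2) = v^2 + 5*v/3 + 2/3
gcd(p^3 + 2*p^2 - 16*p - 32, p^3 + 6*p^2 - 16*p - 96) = p^2 - 16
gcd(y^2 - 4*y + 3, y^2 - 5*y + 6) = y - 3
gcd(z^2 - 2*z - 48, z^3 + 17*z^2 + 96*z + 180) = z + 6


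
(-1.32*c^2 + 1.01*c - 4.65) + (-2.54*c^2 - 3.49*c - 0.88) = -3.86*c^2 - 2.48*c - 5.53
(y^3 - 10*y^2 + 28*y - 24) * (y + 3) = y^4 - 7*y^3 - 2*y^2 + 60*y - 72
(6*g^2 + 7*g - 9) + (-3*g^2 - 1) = 3*g^2 + 7*g - 10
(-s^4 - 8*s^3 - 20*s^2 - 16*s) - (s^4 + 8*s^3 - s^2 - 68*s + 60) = -2*s^4 - 16*s^3 - 19*s^2 + 52*s - 60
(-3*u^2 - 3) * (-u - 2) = 3*u^3 + 6*u^2 + 3*u + 6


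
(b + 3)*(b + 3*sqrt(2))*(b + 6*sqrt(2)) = b^3 + 3*b^2 + 9*sqrt(2)*b^2 + 36*b + 27*sqrt(2)*b + 108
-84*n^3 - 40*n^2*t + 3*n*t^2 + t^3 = (-6*n + t)*(2*n + t)*(7*n + t)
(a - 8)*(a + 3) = a^2 - 5*a - 24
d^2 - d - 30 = (d - 6)*(d + 5)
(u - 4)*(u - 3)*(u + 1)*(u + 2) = u^4 - 4*u^3 - 7*u^2 + 22*u + 24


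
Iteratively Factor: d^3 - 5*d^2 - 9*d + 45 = (d + 3)*(d^2 - 8*d + 15) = (d - 3)*(d + 3)*(d - 5)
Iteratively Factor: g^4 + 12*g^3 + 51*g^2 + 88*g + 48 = (g + 3)*(g^3 + 9*g^2 + 24*g + 16) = (g + 1)*(g + 3)*(g^2 + 8*g + 16) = (g + 1)*(g + 3)*(g + 4)*(g + 4)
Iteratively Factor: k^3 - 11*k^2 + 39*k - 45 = (k - 3)*(k^2 - 8*k + 15) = (k - 3)^2*(k - 5)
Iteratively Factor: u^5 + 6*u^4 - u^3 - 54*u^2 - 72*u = (u)*(u^4 + 6*u^3 - u^2 - 54*u - 72) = u*(u + 2)*(u^3 + 4*u^2 - 9*u - 36) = u*(u + 2)*(u + 4)*(u^2 - 9) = u*(u - 3)*(u + 2)*(u + 4)*(u + 3)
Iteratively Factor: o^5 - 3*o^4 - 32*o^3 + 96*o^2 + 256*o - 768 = (o + 4)*(o^4 - 7*o^3 - 4*o^2 + 112*o - 192) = (o - 4)*(o + 4)*(o^3 - 3*o^2 - 16*o + 48) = (o - 4)^2*(o + 4)*(o^2 + o - 12) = (o - 4)^2*(o - 3)*(o + 4)*(o + 4)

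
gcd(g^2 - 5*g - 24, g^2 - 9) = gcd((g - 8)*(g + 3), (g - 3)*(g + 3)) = g + 3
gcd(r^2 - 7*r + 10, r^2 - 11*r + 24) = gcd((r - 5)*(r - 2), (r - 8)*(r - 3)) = 1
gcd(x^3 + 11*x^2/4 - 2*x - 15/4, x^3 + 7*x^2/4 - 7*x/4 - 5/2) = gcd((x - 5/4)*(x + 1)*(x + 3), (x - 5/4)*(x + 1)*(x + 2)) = x^2 - x/4 - 5/4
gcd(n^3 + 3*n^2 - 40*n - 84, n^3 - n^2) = 1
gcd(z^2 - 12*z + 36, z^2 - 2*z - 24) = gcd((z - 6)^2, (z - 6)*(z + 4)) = z - 6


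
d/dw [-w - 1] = -1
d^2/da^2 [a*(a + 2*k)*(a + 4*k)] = 6*a + 12*k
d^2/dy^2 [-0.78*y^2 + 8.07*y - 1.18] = -1.56000000000000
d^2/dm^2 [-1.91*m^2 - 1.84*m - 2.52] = -3.82000000000000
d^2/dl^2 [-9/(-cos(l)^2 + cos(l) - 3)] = 9*(4*(1 - cos(l)^2)^2 - 9*cos(l)^2 + 27*cos(l)/4 - 3*cos(3*l)/4)/(-cos(l)^2 + cos(l) - 3)^3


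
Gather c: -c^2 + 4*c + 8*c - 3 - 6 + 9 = -c^2 + 12*c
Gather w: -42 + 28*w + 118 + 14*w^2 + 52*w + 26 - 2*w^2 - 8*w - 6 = 12*w^2 + 72*w + 96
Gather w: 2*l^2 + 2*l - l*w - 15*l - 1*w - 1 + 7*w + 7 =2*l^2 - 13*l + w*(6 - l) + 6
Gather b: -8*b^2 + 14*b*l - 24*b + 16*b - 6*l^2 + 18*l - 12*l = -8*b^2 + b*(14*l - 8) - 6*l^2 + 6*l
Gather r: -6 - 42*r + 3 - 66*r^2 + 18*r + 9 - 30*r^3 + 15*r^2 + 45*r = -30*r^3 - 51*r^2 + 21*r + 6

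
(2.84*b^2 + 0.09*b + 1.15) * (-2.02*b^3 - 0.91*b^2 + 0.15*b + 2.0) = -5.7368*b^5 - 2.7662*b^4 - 1.9789*b^3 + 4.647*b^2 + 0.3525*b + 2.3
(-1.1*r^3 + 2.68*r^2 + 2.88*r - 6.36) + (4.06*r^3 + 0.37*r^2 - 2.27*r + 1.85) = 2.96*r^3 + 3.05*r^2 + 0.61*r - 4.51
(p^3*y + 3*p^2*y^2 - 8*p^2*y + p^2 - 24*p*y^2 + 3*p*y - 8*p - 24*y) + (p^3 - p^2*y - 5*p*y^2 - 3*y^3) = p^3*y + p^3 + 3*p^2*y^2 - 9*p^2*y + p^2 - 29*p*y^2 + 3*p*y - 8*p - 3*y^3 - 24*y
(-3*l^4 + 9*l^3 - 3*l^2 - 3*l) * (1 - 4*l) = 12*l^5 - 39*l^4 + 21*l^3 + 9*l^2 - 3*l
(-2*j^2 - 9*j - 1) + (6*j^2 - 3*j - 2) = 4*j^2 - 12*j - 3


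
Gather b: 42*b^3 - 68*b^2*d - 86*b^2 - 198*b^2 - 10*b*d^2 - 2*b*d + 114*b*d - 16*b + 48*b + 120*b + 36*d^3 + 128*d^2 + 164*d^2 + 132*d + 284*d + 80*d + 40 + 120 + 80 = 42*b^3 + b^2*(-68*d - 284) + b*(-10*d^2 + 112*d + 152) + 36*d^3 + 292*d^2 + 496*d + 240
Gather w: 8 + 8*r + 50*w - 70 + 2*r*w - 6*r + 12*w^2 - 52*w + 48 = 2*r + 12*w^2 + w*(2*r - 2) - 14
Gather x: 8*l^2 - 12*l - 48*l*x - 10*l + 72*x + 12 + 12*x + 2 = 8*l^2 - 22*l + x*(84 - 48*l) + 14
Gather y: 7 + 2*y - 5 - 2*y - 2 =0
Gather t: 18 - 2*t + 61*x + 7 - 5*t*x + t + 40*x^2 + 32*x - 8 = t*(-5*x - 1) + 40*x^2 + 93*x + 17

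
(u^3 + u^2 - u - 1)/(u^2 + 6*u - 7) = (u^2 + 2*u + 1)/(u + 7)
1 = 1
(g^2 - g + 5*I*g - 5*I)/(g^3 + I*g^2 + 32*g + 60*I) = (g - 1)/(g^2 - 4*I*g + 12)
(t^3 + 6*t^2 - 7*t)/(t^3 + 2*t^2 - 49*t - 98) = t*(t - 1)/(t^2 - 5*t - 14)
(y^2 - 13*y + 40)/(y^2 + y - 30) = (y - 8)/(y + 6)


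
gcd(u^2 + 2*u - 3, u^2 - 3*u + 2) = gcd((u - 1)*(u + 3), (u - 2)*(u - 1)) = u - 1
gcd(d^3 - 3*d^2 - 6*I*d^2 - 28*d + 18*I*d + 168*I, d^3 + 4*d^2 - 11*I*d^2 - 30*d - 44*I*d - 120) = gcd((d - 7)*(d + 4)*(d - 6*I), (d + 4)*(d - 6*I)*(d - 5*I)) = d^2 + d*(4 - 6*I) - 24*I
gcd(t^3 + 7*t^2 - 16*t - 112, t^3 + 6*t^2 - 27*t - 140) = t^2 + 11*t + 28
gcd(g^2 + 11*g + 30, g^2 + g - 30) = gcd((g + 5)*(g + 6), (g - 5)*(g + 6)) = g + 6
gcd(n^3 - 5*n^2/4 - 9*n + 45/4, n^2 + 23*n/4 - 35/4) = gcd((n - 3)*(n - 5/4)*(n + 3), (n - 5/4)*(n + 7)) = n - 5/4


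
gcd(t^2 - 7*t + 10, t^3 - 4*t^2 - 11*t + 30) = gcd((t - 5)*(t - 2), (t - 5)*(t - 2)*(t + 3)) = t^2 - 7*t + 10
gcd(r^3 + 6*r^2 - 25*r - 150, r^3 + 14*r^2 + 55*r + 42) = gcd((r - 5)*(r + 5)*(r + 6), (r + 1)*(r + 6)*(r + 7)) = r + 6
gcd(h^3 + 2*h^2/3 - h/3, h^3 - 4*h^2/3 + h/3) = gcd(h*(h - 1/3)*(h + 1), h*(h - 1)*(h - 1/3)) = h^2 - h/3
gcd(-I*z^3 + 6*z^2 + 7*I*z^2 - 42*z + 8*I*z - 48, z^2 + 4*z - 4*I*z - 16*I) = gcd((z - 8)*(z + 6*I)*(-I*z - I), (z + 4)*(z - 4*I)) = 1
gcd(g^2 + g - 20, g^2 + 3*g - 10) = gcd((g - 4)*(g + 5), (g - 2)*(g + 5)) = g + 5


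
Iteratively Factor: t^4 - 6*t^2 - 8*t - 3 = (t + 1)*(t^3 - t^2 - 5*t - 3) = (t + 1)^2*(t^2 - 2*t - 3) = (t - 3)*(t + 1)^2*(t + 1)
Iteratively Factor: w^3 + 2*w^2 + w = (w)*(w^2 + 2*w + 1) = w*(w + 1)*(w + 1)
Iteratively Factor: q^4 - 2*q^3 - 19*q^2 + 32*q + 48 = (q + 1)*(q^3 - 3*q^2 - 16*q + 48) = (q + 1)*(q + 4)*(q^2 - 7*q + 12) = (q - 3)*(q + 1)*(q + 4)*(q - 4)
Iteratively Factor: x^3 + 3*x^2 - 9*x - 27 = (x + 3)*(x^2 - 9) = (x + 3)^2*(x - 3)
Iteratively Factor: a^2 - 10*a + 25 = (a - 5)*(a - 5)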